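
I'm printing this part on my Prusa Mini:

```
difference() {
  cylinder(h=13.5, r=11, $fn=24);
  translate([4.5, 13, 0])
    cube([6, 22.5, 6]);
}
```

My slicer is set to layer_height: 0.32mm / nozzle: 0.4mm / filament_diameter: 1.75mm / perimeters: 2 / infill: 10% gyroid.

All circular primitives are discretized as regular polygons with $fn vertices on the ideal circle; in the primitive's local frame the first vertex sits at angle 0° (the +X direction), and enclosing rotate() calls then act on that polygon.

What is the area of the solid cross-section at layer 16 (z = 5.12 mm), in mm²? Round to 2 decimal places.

375.81 mm²

At z = 5.12 mm: the cylinder: section is a regular 24-gon, circumradius r=11 (area = (24/2)·11.000²·sin(360°/24) = 375.81 mm²); the cube at (4.5, 13) (footprint 6×22.5) is included at this height (area 135.00 mm²); Taking the first minus the rest: starting from the r=11 cylinder (375.81 mm²), the 6×22.5 cube at (4.5, 13) misses the remaining region (no effect) — area = 375.81 mm². Overall, the cross-section is a single solid region. Net area = 375.81 mm².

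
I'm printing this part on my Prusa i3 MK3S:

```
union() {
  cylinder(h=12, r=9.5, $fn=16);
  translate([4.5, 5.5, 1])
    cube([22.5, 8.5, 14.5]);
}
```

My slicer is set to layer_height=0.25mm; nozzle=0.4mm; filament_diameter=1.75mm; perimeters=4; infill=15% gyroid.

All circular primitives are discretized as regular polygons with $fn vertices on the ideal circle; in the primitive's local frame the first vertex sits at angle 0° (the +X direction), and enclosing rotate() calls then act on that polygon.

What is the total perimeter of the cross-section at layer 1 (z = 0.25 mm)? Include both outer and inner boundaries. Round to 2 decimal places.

59.31 mm

At z = 0.25 mm: the cylinder: section is a regular 16-gon, circumradius r=9.5 (perimeter = 2·16·9.500·sin(180°/16) = 59.31 mm); the cube at (4.5, 5.5) does not reach this height (z outside [1, 15.5]); Merging all regions: only the r=9.5 cylinder is present, so the union is just that shape — boundary = 59.31 mm. Overall, the cross-section is a single solid region. Total boundary length (outer) = 59.31 mm.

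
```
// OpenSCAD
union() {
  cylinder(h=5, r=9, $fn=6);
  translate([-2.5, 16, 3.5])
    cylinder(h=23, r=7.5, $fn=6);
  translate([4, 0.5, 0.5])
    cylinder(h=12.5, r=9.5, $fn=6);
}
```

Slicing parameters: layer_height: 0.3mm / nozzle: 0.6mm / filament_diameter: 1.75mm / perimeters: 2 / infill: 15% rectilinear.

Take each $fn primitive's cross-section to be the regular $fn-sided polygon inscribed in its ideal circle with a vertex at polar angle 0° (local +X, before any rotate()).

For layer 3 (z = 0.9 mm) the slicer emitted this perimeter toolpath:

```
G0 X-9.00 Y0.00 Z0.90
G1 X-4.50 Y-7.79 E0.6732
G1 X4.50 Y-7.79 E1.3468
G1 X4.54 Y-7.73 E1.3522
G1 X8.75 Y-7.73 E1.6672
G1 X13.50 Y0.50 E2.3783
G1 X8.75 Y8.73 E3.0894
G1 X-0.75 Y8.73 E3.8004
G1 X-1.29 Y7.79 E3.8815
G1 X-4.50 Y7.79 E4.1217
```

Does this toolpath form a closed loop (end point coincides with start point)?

no

Start point (G0): (-9.00, 0.00). End point (last G1): the path does not return to the start — open.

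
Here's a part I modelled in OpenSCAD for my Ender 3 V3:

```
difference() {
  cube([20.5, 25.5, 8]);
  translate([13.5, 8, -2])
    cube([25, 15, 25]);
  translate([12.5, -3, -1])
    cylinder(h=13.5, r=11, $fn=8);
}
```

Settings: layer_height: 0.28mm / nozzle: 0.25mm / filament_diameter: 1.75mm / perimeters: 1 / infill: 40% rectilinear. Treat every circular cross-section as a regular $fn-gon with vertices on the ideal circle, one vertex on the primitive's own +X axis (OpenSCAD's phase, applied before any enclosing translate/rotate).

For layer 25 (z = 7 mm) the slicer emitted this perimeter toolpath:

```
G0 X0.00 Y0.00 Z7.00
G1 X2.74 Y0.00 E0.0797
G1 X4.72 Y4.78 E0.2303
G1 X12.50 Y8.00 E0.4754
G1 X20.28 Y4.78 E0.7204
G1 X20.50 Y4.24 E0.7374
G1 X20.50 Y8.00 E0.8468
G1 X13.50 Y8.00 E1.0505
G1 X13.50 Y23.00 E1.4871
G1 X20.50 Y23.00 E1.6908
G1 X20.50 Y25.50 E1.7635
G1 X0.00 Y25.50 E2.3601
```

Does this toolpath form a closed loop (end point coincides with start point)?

no

Start point (G0): (0.00, 0.00). End point (last G1): the path does not return to the start — open.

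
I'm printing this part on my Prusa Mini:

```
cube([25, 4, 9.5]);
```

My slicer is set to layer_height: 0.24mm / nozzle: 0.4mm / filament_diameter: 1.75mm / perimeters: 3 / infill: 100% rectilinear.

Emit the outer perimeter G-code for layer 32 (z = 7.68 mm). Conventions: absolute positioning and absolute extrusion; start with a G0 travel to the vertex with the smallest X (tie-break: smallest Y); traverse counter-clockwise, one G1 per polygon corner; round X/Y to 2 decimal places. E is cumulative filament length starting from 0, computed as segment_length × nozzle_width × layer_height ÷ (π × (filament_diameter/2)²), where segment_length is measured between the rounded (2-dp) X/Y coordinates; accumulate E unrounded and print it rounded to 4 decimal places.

At z = 7.68 mm: the cube (footprint 25×4) is included at this height. The outline is a single polygon with 4 vertices. Extrusion per mm of travel: 0.4 × 0.24 / (π × 0.875²) = 0.039912. Accumulating E over each segment gives final E = 2.3149.

G0 X0.00 Y0.00 Z7.68
G1 X25.00 Y0.00 E0.9978
G1 X25.00 Y4.00 E1.1575
G1 X0.00 Y4.00 E2.1553
G1 X0.00 Y0.00 E2.3149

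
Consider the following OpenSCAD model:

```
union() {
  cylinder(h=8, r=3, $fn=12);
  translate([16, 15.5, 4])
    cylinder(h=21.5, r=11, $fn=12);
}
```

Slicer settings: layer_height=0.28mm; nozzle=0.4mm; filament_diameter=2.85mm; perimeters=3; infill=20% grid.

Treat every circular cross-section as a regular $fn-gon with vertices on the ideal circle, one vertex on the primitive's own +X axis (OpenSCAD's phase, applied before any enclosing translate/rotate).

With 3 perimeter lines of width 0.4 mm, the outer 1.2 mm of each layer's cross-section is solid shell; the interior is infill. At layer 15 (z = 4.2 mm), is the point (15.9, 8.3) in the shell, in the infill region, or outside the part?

infill

At z = 4.2 mm: the cylinder: section is a regular 12-gon, circumradius r=3; the r=11 cylinder at (16, 15.5) contributes a regular 12-gon of circumradius 11; Merging all regions: the 2 present regions are separate (no shared area or edge), so areas and boundary lengths simply add and each stays a separate island — 2 connected regions. Overall, the cross-section has 2 separate islands. The nearest boundary edge runs (16.00, 4.50)→(10.50, 5.97); distance from the point to it = 3.64 mm. (Shell/infill is judged within the island containing the point — the largest one.) The point is inside the cross-section and 3.64 mm from the nearest boundary — more than the 1.2 mm shell width (3 × 0.4), so it's in the infill interior.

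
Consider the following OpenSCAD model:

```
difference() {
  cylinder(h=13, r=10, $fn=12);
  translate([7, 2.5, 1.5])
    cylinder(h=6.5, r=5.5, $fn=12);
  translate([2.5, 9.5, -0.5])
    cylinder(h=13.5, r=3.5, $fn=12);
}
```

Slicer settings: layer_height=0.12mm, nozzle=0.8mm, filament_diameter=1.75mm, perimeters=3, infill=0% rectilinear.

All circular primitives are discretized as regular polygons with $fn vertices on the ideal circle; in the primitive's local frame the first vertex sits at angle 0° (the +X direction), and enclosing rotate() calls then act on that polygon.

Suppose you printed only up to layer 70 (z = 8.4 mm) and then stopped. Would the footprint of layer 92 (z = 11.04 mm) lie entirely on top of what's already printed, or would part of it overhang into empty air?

entirely on top

Compare the two slices. At z = 8.4: the cylinder: section is a regular 12-gon, circumradius r=10 (area = (12/2)·10.000²·sin(360°/12) = 300.00 mm²); the cylinder at (7, 2.5) does not reach this height (z outside [1.5, 8]); the r=3.5 cylinder at (2.5, 9.5) contributes a regular 12-gon of circumradius 3.5 (area = (12/2)·3.500²·sin(360°/12) = 36.75 mm²); Subtracting the remaining from the first: starting from the r=10 cylinder (300.00 mm²), the r=3.5 cylinder at (2.5, 9.5) partially overlaps it — only the 16.90 mm² overlap (of its 36.75 mm²) is removed, clipping the outline — area = 283.10 mm². At z = 11.04: the cylinder: section is a regular 12-gon, circumradius r=10 (area = (12/2)·10.000²·sin(360°/12) = 300.00 mm²); the cylinder at (7, 2.5) is not intersected at this z (z outside [1.5, 8]); the r=3.5 cylinder at (2.5, 9.5) contributes a regular 12-gon of circumradius 3.5 (area = (12/2)·3.500²·sin(360°/12) = 36.75 mm²); After the difference (first − rest): starting from the r=10 cylinder (300.00 mm²), the r=3.5 cylinder at (2.5, 9.5) partially overlaps it — only the 16.90 mm² overlap (of its 36.75 mm²) is removed, clipping the outline — area = 283.10 mm². Checking containment: the cross-section at z = 11.04 is a subset of the cross-section at z = 8.4.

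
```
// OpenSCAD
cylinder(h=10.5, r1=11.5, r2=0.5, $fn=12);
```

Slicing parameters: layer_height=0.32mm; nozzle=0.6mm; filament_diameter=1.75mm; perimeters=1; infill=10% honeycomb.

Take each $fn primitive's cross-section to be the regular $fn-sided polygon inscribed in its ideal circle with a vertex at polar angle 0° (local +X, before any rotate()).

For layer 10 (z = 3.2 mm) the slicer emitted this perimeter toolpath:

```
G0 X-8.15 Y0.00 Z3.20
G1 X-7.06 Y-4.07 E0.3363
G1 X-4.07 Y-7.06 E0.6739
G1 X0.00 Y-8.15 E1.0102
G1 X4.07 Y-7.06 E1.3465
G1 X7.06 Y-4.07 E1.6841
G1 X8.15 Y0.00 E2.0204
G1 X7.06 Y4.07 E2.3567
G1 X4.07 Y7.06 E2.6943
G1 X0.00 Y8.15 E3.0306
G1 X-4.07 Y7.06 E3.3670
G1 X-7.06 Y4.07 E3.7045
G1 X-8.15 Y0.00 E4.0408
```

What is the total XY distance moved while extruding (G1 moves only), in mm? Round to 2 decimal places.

Sum the Euclidean lengths of each G1 segment: total = 50.62 mm.

50.62 mm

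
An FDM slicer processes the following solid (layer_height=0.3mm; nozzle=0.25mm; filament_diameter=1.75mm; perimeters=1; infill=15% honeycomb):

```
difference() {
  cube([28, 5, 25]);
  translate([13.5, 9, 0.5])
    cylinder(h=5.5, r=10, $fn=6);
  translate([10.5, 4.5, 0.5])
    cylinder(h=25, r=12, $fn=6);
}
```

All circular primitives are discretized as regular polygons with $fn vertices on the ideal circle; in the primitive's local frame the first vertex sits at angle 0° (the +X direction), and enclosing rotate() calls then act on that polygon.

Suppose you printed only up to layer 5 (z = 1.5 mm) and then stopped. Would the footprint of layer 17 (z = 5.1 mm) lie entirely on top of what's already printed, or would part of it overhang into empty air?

Compare the two slices. At z = 1.5: the cube is present — its section is the full 28×5 rectangle (area 140.00 mm²); the r=10 cylinder at (13.5, 9) contributes a regular 6-gon of circumradius 10 (area = (6/2)·10.000²·sin(360°/6) = 259.81 mm²); the r=12 cylinder at (10.5, 4.5) gives a regular 6-gon of circumradius 12 (constant along its height) (area = (6/2)·12.000²·sin(360°/6) = 374.12 mm²); Subtracting the remaining from the first: starting from the 28×5 cube (140.00 mm²), the r=10 cylinder at (13.5, 9) partially overlaps it — only the 59.14 mm² overlap (of its 259.81 mm²) is removed, clipping the outline; the r=12 cylinder at (10.5, 4.5) partially overlaps it — only the 46.40 mm² overlap (of its 374.12 mm²) is removed, clipping the outline — area = 34.46 mm². At z = 5.1: the cube (footprint 28×5) is included at this height (area 140.00 mm²); the r=10 cylinder at (13.5, 9) contributes a regular 6-gon of circumradius 10 (area = (6/2)·10.000²·sin(360°/6) = 259.81 mm²); the r=12 cylinder at (10.5, 4.5) gives a regular 6-gon of circumradius 12 (constant along its height) (area = (6/2)·12.000²·sin(360°/6) = 374.12 mm²); Taking the first minus the rest: starting from the 28×5 cube (140.00 mm²), the r=10 cylinder at (13.5, 9) partially overlaps it — only the 59.14 mm² overlap (of its 259.81 mm²) is removed, clipping the outline; the r=12 cylinder at (10.5, 4.5) partially overlaps it — only the 46.40 mm² overlap (of its 374.12 mm²) is removed, clipping the outline — area = 34.46 mm². Checking containment: the cross-section at z = 5.1 is a subset of the cross-section at z = 1.5.

entirely on top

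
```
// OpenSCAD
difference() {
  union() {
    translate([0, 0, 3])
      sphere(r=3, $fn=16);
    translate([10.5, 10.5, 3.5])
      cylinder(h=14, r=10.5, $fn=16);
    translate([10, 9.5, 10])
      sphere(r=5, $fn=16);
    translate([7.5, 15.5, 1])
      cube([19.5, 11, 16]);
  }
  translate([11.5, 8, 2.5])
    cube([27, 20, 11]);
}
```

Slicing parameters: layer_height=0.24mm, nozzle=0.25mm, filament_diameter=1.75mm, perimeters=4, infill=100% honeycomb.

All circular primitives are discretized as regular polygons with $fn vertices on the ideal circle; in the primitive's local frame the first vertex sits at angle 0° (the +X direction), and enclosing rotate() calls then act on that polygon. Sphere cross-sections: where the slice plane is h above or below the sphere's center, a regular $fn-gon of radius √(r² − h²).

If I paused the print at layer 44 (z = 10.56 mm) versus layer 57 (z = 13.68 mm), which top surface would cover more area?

layer 57 (z = 13.68 mm)

Layer 44 (z = 10.56): the sphere is not intersected at this z (|z−center|=7.560 > r=3); the cylinder at (10.5, 10.5): section is a regular 16-gon, circumradius r=10.5 (area = (16/2)·10.500²·sin(360°/16) = 337.53 mm²); the r=5 sphere at (10, 9.5) contributes a regular 16-gon of circumradius √(5²−0.56²) = 4.969 (area = (16/2)·4.969²·sin(360°/16) = 75.58 mm²); the cube at (7.5, 15.5) is present — its section is the full 19.5×11 rectangle (area 214.50 mm²); Merging all regions: the regions partially overlap — summed areas 627.60 mm² minus the doubly-counted overlap 125.78 mm² gives 501.83 mm² — area = 501.83 mm²; the 27×20 cube at (11.5, 8) contributes its full rectangle (area 540.00 mm²); Taking the first minus the rest: starting from that combined region (501.83 mm²), the 27×20 cube at (11.5, 8) partially overlaps it — only the 238.42 mm² overlap (of its 540.00 mm²) is removed, clipping the outline — area = 263.41 mm². So its area = 263.41 mm². Layer 57 (z = 13.68): the sphere does not reach this height (|z−center|=10.680 > r=3); the r=10.5 cylinder at (10.5, 10.5) gives a regular 16-gon of circumradius 10.5 (constant along its height) (area = (16/2)·10.500²·sin(360°/16) = 337.53 mm²); the r=5 sphere at (10, 9.5) contributes a regular 16-gon of circumradius √(5²−3.68²) = 3.385 (area = (16/2)·3.385²·sin(360°/16) = 35.08 mm²); the cube at (7.5, 15.5) (footprint 19.5×11) is included at this height (area 214.50 mm²); Taking the union: the regions partially overlap — summed areas 587.10 mm² minus the doubly-counted overlap 85.28 mm² gives 501.83 mm² — area = 501.83 mm²; the cube at (11.5, 8) is absent (z outside [2.5, 13.5]); After the difference (first − rest): none of the subtracted shapes is present at this height, so that combined region is unchanged — area = 501.83 mm². So its area = 501.83 mm². Layer 57 is larger (501.83 vs 263.41 mm²).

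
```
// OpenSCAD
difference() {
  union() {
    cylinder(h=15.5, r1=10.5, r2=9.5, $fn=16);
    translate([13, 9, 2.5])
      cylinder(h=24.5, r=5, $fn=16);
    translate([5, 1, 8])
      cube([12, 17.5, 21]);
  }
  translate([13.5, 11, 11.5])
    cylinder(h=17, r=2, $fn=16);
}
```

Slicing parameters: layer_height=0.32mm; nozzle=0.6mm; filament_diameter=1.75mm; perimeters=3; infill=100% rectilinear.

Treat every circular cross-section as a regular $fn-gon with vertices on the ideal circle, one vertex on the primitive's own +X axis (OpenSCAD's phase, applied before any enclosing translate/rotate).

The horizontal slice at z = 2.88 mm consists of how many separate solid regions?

At z = 2.88 mm: the cone contributes a regular 16-gon of circumradius 10.314 (interpolated between r1=10.5 and r2=9.5 at t=0.186); the r=5 cylinder at (13, 9) contributes a regular 16-gon of circumradius 5; the cube at (5, 1) does not reach this height (z outside [8, 29]); Taking the union: the 2 present regions are separate (no shared area or edge), so areas and boundary lengths simply add and each stays a separate island — 2 connected regions; the cylinder at (13.5, 11) is not intersected at this z (z outside [11.5, 28.5]); Subtracting the remaining from the first: none of the subtracted shapes is present at this height, so that combined region is unchanged — 2 connected regions. The result has 2 disconnected regions.

2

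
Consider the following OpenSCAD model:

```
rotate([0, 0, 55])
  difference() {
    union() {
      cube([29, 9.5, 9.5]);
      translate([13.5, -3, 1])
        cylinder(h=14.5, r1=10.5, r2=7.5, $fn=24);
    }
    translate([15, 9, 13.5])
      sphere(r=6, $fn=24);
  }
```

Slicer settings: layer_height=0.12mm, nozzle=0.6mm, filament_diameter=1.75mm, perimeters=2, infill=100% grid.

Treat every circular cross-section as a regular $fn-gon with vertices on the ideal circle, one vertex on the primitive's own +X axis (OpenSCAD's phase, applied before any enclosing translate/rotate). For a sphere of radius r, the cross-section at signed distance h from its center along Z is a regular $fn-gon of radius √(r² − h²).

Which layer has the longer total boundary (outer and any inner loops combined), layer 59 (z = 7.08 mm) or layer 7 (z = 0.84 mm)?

Layer 59 (z = 7.08): the 29×9.5 cube contributes its full rectangle (perimeter 77.00 mm); the cone at (13.5, -3): at t=0.419 of its height the radius interpolates to r₁+(r₂−r₁)t = 9.242, giving a regular 24-gon of that circumradius (perimeter = 2·24·9.242·sin(180°/24) = 57.90 mm); Combining (union): the regions partially overlap (shared area 78.48 mm²), so the edge portions inside another operand are dropped and the merged outline is re-measured after clipping — boundary = 94.74 mm; the sphere at (15, 9) does not reach this height (|z−center|=6.420 > r=6); Subtracting the remaining from the first: none of the subtracted shapes is present at this height, so that combined region is unchanged — boundary = 94.74 mm; (rotated 55° about Z; rotation is an isometry so areas/perimeters/island counts are preserved). So its perimeter = 94.74 mm. Layer 7 (z = 0.84): the 29×9.5 cube contributes its full rectangle (perimeter 77.00 mm); the cone at (13.5, -3) is not intersected at this z (z outside [1, 15.5]); Combining (union): only the 29×9.5 cube is present, so the union is just that shape — boundary = 77.00 mm; the sphere at (15, 9) is not intersected at this z (|z−center|=12.660 > r=6); Taking the first minus the rest: none of the subtracted shapes is present at this height, so that combined region is unchanged — boundary = 77.00 mm; (whole slice rotated 55° about Z — lengths, areas and connectivity unchanged). So its perimeter = 77.00 mm. Layer 59 is larger (94.74 vs 77.00 mm).

layer 59 (z = 7.08 mm)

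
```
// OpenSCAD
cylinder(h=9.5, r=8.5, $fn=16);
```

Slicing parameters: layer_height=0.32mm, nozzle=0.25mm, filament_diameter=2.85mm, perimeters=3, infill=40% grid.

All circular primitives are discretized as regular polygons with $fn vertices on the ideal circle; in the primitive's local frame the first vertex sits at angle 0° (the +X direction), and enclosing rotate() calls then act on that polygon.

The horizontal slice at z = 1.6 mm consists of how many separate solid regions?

At z = 1.6 mm: the r=8.5 cylinder gives a regular 16-gon of circumradius 8.5 (constant along its height). The result has 1 disconnected region.

1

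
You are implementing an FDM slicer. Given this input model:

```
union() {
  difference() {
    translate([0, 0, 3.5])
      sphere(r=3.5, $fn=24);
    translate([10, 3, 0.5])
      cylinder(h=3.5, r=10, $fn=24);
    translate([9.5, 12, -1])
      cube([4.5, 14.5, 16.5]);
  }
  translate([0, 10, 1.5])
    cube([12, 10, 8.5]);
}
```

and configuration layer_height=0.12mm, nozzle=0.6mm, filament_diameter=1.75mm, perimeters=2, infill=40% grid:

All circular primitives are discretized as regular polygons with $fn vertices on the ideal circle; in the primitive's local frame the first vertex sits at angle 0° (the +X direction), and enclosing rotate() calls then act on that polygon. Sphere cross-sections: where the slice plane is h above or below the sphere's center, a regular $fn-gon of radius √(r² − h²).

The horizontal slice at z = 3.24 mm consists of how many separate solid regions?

2

At z = 3.24 mm: the r=3.5 sphere contributes a regular 24-gon of circumradius √(3.5²−0.26²) = 3.490; the r=10 cylinder at (10, 3) gives a regular 24-gon of circumradius 10 (constant along its height); the cube at (9.5, 12) (footprint 4.5×14.5) is included at this height; Subtracting the remaining from the first: starting from the r=3.5 sphere, the r=10 cylinder at (10, 3) partially overlaps it — only the 14.18 mm² overlap (of its 310.58 mm²) is removed, clipping the outline; the 4.5×14.5 cube at (9.5, 12) misses the remaining region (no effect) — 1 connected region; the cube at (0, 10) is present — its section is the full 12×10 rectangle; Taking the union: the 2 present regions are separate (no shared area or edge), so areas and boundary lengths simply add and each stays a separate island — 2 connected regions. The result has 2 disconnected regions.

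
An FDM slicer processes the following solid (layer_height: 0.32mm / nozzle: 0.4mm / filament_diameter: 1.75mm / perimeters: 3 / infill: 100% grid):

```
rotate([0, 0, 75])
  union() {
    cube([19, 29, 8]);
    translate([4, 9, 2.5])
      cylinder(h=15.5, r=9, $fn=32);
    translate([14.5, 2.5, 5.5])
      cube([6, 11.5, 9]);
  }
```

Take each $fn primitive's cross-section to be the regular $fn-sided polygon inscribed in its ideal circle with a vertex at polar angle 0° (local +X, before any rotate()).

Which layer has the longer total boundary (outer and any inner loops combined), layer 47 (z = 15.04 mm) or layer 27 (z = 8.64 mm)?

layer 27 (z = 8.64 mm)

Layer 47 (z = 15.04): the cube does not reach this height (z outside [0, 8]); the r=9 cylinder at (4, 9) contributes a regular 32-gon of circumradius 9 (perimeter = 2·32·9.000·sin(180°/32) = 56.46 mm); the cube at (14.5, 2.5) is not intersected at this z (z outside [5.5, 14.5]); Taking the union: only the r=9 cylinder at (4, 9) is present, so the union is just that shape — boundary = 56.46 mm; (rotated 75° about Z; rotation is an isometry so areas/perimeters/island counts are preserved). So its perimeter = 56.46 mm. Layer 27 (z = 8.64): the cube is not intersected at this z (z outside [0, 8]); the r=9 cylinder at (4, 9) contributes a regular 32-gon of circumradius 9 (perimeter = 2·32·9.000·sin(180°/32) = 56.46 mm); the cube at (14.5, 2.5) is present — its section is the full 6×11.5 rectangle (perimeter 35.00 mm); Merging all regions: the 2 present regions are separate (no shared area or edge), so areas and boundary lengths simply add and each stays a separate island — boundary = 91.46 mm; (rotated 75° about Z; rotation is an isometry so areas/perimeters/island counts are preserved). So its perimeter = 91.46 mm. Layer 27 is larger (91.46 vs 56.46 mm).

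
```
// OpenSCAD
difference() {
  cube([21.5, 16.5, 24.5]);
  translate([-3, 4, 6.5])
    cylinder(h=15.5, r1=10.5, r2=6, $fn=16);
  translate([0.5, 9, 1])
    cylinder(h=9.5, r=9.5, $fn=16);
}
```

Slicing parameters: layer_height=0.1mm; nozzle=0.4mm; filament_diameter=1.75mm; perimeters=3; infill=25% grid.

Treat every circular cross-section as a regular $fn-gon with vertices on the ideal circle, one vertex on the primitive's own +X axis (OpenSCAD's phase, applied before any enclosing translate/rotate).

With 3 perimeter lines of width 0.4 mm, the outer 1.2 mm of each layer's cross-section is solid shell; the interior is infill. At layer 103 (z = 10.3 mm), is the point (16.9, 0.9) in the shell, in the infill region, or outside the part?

At z = 10.3 mm: the 21.5×16.5 cube contributes its full rectangle; the cone at (-3, 4) contributes a regular 16-gon of circumradius 9.397 (interpolated between r1=10.5 and r2=6 at t=0.245); the cylinder at (0.5, 9): section is a regular 16-gon, circumradius r=9.5; Subtracting the remaining from the first: starting from the 21.5×16.5 cube, the cone at (-3, 4) partially overlaps it — only the 64.24 mm² overlap (of its 270.33 mm²) is removed, clipping the outline; the r=9.5 cylinder at (0.5, 9) partially overlaps it — only the 75.65 mm² overlap (of its 276.30 mm²) is removed, clipping the outline — 1 connected region. Overall, the cross-section is a single solid region. The nearest boundary edge runs (21.50, 0.00)→(5.41, 0.00); distance from the point to it = 0.90 mm. The point is inside the cross-section, 0.90 mm from the nearest boundary — within the 1.2 mm shell band (3 × 0.4).

shell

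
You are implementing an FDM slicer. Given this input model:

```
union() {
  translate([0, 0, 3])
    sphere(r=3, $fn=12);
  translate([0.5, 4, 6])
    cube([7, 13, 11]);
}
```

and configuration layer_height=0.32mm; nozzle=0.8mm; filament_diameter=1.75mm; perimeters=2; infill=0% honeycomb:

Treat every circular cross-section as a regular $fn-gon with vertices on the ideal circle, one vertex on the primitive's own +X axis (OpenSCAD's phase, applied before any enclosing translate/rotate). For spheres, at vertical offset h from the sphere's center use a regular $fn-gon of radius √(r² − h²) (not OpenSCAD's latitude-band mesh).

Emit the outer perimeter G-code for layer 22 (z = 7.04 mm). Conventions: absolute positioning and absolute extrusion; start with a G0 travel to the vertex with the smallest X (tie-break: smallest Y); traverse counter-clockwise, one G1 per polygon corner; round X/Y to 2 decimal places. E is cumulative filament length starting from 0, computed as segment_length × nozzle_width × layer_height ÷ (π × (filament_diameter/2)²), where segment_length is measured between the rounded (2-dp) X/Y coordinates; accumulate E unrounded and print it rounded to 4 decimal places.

G0 X0.50 Y4.00 Z7.04
G1 X7.50 Y4.00 E0.7450
G1 X7.50 Y17.00 E2.1286
G1 X0.50 Y17.00 E2.8737
G1 X0.50 Y4.00 E4.2573

At z = 7.04 mm: the sphere does not reach this height (|z−center|=4.040 > r=3); the cube at (0.5, 4) (footprint 7×13) is included at this height; Combining (union): only the 7×13 cube at (0.5, 4) is present, so the union is just that shape — 1 connected region. The outline is a single polygon with 4 vertices. Extrusion per mm of travel: 0.8 × 0.32 / (π × 0.875²) = 0.106432. Accumulating E over each segment gives final E = 4.2573.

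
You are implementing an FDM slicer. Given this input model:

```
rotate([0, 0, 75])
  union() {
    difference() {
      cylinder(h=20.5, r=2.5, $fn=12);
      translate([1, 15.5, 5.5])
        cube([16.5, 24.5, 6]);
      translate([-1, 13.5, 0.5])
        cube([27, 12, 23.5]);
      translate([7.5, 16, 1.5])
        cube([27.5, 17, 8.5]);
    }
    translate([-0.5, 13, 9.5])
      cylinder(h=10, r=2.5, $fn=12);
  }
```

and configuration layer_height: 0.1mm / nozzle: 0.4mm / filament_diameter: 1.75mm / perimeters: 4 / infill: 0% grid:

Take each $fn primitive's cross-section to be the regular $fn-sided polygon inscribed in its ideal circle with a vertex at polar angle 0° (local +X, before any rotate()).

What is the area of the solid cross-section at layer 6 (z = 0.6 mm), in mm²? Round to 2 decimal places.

18.75 mm²

At z = 0.6 mm: the r=2.5 cylinder contributes a regular 12-gon of circumradius 2.5 (area = (12/2)·2.500²·sin(360°/12) = 18.75 mm²); the cube at (1, 15.5) is absent (z outside [5.5, 11.5]); the cube at (-1, 13.5) is present — its section is the full 27×12 rectangle (area 324.00 mm²); the cube at (7.5, 16) does not reach this height (z outside [1.5, 10]); Taking the first minus the rest: starting from the r=2.5 cylinder (18.75 mm²), the 27×12 cube at (-1, 13.5) misses the remaining region (no effect) — area = 18.75 mm²; the cylinder at (-0.5, 13) is not intersected at this z (z outside [9.5, 19.5]); Merging all regions: only the result so far is present, so the union is just that shape — area = 18.75 mm²; (rotated 75° about Z; rotation is an isometry so areas/perimeters/island counts are preserved). Overall, the cross-section is a single solid region. Net area = 18.75 mm².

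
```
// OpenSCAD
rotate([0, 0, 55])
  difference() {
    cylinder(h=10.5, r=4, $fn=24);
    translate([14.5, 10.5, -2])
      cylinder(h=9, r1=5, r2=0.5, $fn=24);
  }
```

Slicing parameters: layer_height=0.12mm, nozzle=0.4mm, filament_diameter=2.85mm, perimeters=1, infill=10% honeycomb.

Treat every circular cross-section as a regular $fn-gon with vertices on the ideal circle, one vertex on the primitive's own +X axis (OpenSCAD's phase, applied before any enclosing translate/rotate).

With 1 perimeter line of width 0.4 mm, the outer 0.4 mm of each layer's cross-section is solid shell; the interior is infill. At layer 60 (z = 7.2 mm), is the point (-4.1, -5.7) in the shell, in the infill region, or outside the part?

outside

At z = 7.2 mm: the r=4 cylinder gives a regular 24-gon of circumradius 4 (constant along its height); the cone at (14.5, 10.5) is not intersected at this z (z outside [-2, 7]); After the difference (first − rest): none of the subtracted shapes is present at this height, so the r=4 cylinder is unchanged — 1 connected region; (whole slice rotated 55° about Z — lengths, areas and connectivity unchanged). Overall, the cross-section is a single solid region. Undo the 55° rotation: the query point maps to (-7.021, 0.089) in the un-rotated model frame. The nearest boundary edge runs (-3.86, 1.04)→(-4.00, 0.00); distance from the point to it = 3.02 mm. The point is not inside any of the regions above, so it lies outside the cross-section (3.02 mm from the nearest boundary).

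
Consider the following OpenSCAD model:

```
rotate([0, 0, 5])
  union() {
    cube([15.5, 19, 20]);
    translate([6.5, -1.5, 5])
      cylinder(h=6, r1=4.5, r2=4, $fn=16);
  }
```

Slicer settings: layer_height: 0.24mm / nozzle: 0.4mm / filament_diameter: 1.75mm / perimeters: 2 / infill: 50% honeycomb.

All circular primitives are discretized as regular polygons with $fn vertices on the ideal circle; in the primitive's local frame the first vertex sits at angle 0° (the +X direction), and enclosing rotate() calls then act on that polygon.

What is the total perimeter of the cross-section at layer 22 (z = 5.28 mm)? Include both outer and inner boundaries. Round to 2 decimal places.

At z = 5.28 mm: the cube is present — its section is the full 15.5×19 rectangle (perimeter 69.00 mm); the cone at (6.5, -1.5): at t=0.047 of its height the radius interpolates to r₁+(r₂−r₁)t = 4.477, giving a regular 16-gon of that circumradius (perimeter = 2·16·4.477·sin(180°/16) = 27.95 mm); Combining (union): the regions partially overlap (shared area 17.69 mm²), so the edge portions inside another operand are dropped and the merged outline is re-measured after clipping — boundary = 77.68 mm; (rotated 5° about Z; rotation is an isometry so areas/perimeters/island counts are preserved). Overall, the cross-section is a single solid region. Total boundary length (outer) = 77.68 mm.

77.68 mm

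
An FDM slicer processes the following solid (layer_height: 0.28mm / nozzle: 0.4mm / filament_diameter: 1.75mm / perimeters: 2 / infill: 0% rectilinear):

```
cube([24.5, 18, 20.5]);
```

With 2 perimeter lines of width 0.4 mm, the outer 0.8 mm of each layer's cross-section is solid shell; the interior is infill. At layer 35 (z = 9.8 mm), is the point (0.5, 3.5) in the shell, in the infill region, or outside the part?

At z = 9.8 mm: the cube is present — its section is the full 24.5×18 rectangle. Overall, the cross-section is a single solid region. The nearest boundary edge runs (0.00, 18.00)→(0.00, 0.00); distance from the point to it = 0.50 mm. The point is inside the cross-section, 0.50 mm from the nearest boundary — within the 0.8 mm shell band (2 × 0.4).

shell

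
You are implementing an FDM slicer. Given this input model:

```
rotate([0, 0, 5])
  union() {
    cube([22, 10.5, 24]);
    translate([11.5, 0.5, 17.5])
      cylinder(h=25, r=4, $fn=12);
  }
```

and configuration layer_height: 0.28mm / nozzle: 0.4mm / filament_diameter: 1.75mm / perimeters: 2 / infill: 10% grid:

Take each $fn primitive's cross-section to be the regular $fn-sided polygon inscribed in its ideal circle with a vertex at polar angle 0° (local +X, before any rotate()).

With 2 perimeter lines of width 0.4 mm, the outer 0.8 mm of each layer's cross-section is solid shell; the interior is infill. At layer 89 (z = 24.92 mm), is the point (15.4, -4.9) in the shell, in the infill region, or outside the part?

At z = 24.92 mm: the cube is not intersected at this z (z outside [0, 24]); the r=4 cylinder at (11.5, 0.5) contributes a regular 12-gon of circumradius 4; Merging all regions: only the r=4 cylinder at (11.5, 0.5) is present, so the union is just that shape — 1 connected region; (rotated 5° about Z; rotation is an isometry so areas/perimeters/island counts are preserved). Overall, the cross-section is a single solid region. Undo the 5° rotation: the query point maps to (14.914, -6.224) in the un-rotated model frame. The nearest boundary edge runs (11.50, -3.50)→(13.50, -2.96); distance from the point to it = 3.55 mm. The point is not inside any of the regions above, so it lies outside the cross-section (3.55 mm from the nearest boundary).

outside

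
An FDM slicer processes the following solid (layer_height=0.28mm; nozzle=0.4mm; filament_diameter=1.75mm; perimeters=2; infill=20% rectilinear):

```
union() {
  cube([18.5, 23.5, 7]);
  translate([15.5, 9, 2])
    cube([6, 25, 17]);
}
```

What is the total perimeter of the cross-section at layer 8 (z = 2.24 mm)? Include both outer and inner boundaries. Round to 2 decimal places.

At z = 2.24 mm: the cube is present — its section is the full 18.5×23.5 rectangle (perimeter 84.00 mm); the cube at (15.5, 9) (footprint 6×25) is included at this height (perimeter 62.00 mm); Combining (union): the regions partially overlap (shared area 43.50 mm²), so the edge portions inside another operand are dropped and the merged outline is re-measured after clipping — boundary = 111.00 mm. Overall, the cross-section is a single solid region. Total boundary length (outer) = 111.00 mm.

111.00 mm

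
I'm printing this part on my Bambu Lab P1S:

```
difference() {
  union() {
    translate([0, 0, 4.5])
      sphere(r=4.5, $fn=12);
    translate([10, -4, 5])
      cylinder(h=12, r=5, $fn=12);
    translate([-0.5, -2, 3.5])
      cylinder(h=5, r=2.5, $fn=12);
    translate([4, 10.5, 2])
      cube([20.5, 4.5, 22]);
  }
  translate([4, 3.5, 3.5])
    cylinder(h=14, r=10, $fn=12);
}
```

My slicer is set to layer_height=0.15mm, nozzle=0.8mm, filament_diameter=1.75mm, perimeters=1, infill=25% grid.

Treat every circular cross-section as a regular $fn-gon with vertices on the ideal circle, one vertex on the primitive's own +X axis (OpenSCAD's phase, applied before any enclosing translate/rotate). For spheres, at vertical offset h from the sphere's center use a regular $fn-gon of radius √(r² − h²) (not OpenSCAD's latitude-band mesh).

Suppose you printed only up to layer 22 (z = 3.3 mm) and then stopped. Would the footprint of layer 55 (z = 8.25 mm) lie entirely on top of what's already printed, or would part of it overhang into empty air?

Compare the two slices. At z = 3.3: the sphere: section is a regular 12-gon, circumradius = √(r²−h²) = √(4.5²−1.2²) = 4.337 (area = (12/2)·4.337²·sin(360°/12) = 56.43 mm²); the cylinder at (10, -4) is not intersected at this z (z outside [5, 17]); the cylinder at (-0.5, -2) is not intersected at this z (z outside [3.5, 8.5]); the cube at (4, 10.5) (footprint 20.5×4.5) is included at this height (area 92.25 mm²); Merging all regions: the 2 present regions are separate (no shared area or edge), so areas and boundary lengths simply add and each stays a separate island — area = 148.68 mm²; the cylinder at (4, 3.5) does not reach this height (z outside [3.5, 17.5]); Taking the first minus the rest: none of the subtracted shapes is present at this height, so that combined region is unchanged — area = 148.68 mm². At z = 8.25: the sphere: section is a regular 12-gon, circumradius = √(r²−h²) = √(4.5²−3.75²) = 2.487 (area = (12/2)·2.487²·sin(360°/12) = 18.56 mm²); the cylinder at (10, -4): section is a regular 12-gon, circumradius r=5 (area = (12/2)·5.000²·sin(360°/12) = 75.00 mm²); the r=2.5 cylinder at (-0.5, -2) contributes a regular 12-gon of circumradius 2.5 (area = (12/2)·2.500²·sin(360°/12) = 18.75 mm²); the 20.5×4.5 cube at (4, 10.5) contributes its full rectangle (area 92.25 mm²); Merging all regions: the regions partially overlap — summed areas 204.56 mm² minus the doubly-counted overlap 8.90 mm² gives 195.67 mm² — area = 195.67 mm²; the cylinder at (4, 3.5): section is a regular 12-gon, circumradius r=10 (area = (12/2)·10.000²·sin(360°/12) = 300.00 mm²); Subtracting the remaining from the first: starting from that combined region (195.67 mm²), the r=10 cylinder at (4, 3.5) partially overlaps it — only the 76.54 mm² overlap (of its 300.00 mm²) is removed, clipping the outline — area = 119.12 mm². Checking containment: at z = 8.25 the cross-section extends beyond the z = 3.3 cross-section by about 39.90 mm².

part overhangs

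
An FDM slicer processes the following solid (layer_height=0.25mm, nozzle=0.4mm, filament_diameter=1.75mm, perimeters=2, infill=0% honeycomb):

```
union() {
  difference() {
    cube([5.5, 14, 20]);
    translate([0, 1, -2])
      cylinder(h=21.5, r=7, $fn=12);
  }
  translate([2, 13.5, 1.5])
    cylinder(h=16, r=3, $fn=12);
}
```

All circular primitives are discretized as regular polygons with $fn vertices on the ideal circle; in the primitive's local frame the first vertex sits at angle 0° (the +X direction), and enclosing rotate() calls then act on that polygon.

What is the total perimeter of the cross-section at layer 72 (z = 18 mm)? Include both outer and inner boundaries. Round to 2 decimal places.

At z = 18 mm: the cube is present — its section is the full 5.5×14 rectangle (perimeter 39.00 mm); the r=7 cylinder at (0, 1) gives a regular 12-gon of circumradius 7 (constant along its height) (perimeter = 2·12·7.000·sin(180°/12) = 43.48 mm); After the difference (first − rest): starting from the 5.5×14 cube, the r=7 cylinder at (0, 1) partially overlaps it — only the 38.48 mm² overlap (of its 147.00 mm²) is removed, clipping the outline — boundary = 26.89 mm; the cylinder at (2, 13.5) is absent (z outside [1.5, 17.5]); Merging all regions: only the result so far is present, so the union is just that shape — boundary = 26.89 mm. Overall, the cross-section is a single solid region. Total boundary length (outer) = 26.89 mm.

26.89 mm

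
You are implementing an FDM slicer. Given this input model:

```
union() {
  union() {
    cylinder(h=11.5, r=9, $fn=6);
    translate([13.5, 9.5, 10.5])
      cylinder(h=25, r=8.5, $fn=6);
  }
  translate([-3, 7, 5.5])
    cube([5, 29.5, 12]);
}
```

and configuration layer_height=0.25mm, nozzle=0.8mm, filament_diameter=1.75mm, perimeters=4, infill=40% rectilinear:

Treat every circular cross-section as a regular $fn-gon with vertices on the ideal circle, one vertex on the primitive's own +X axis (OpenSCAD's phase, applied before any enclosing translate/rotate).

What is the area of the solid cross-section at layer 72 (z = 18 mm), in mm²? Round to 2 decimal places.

187.71 mm²

At z = 18 mm: the cylinder is not intersected at this z (z outside [0, 11.5]); the r=8.5 cylinder at (13.5, 9.5) gives a regular 6-gon of circumradius 8.5 (constant along its height) (area = (6/2)·8.500²·sin(360°/6) = 187.71 mm²); Combining (union): only the r=8.5 cylinder at (13.5, 9.5) is present, so the union is just that shape — area = 187.71 mm²; the cube at (-3, 7) is absent (z outside [5.5, 17.5]); Taking the union: only the result so far is present, so the union is just that shape — area = 187.71 mm². Overall, the cross-section is a single solid region. Net area = 187.71 mm².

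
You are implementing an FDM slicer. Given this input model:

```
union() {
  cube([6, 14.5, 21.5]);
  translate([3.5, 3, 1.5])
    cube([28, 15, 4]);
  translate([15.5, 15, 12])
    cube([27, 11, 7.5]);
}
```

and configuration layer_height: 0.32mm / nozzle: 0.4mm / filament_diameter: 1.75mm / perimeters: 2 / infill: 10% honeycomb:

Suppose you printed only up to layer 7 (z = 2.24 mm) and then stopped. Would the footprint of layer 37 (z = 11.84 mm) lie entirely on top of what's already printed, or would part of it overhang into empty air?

Compare the two slices. At z = 2.24: the cube (footprint 6×14.5) is included at this height (area 87.00 mm²); the cube at (3.5, 3) is present — its section is the full 28×15 rectangle (area 420.00 mm²); the cube at (15.5, 15) does not reach this height (z outside [12, 19.5]); Merging all regions: the regions partially overlap — summed areas 507.00 mm² minus the doubly-counted overlap 28.75 mm² gives 478.25 mm² — area = 478.25 mm². At z = 11.84: the cube is present — its section is the full 6×14.5 rectangle (area 87.00 mm²); the cube at (3.5, 3) is absent (z outside [1.5, 5.5]); the cube at (15.5, 15) is not intersected at this z (z outside [12, 19.5]); Merging all regions: only the 6×14.5 cube is present, so the union is just that shape — area = 87.00 mm². Checking containment: the cross-section at z = 11.84 is a subset of the cross-section at z = 2.24.

entirely on top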